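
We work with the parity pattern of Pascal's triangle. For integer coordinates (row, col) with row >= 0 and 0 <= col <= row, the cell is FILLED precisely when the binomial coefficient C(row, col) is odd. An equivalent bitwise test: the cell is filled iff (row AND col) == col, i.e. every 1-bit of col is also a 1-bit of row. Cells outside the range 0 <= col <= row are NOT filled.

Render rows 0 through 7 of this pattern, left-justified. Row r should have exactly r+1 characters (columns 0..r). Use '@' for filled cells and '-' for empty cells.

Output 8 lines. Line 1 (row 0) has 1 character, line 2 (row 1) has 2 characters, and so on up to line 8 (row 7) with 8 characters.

r0=0: @
r1=1: @@
r2=10: @-@
r3=11: @@@@
r4=100: @---@
r5=101: @@--@@
r6=110: @-@-@-@
r7=111: @@@@@@@@

Answer: @
@@
@-@
@@@@
@---@
@@--@@
@-@-@-@
@@@@@@@@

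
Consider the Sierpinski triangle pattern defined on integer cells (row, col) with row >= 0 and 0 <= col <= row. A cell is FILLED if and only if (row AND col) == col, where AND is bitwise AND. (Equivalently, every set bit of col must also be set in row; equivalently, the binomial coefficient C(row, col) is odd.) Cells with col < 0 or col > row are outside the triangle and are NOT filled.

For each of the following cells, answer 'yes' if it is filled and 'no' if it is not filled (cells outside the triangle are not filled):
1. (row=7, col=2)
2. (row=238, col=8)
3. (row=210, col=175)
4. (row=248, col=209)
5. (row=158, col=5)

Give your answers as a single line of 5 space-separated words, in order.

(7,2): row=0b111, col=0b10, row AND col = 0b10 = 2; 2 == 2 -> filled
(238,8): row=0b11101110, col=0b1000, row AND col = 0b1000 = 8; 8 == 8 -> filled
(210,175): row=0b11010010, col=0b10101111, row AND col = 0b10000010 = 130; 130 != 175 -> empty
(248,209): row=0b11111000, col=0b11010001, row AND col = 0b11010000 = 208; 208 != 209 -> empty
(158,5): row=0b10011110, col=0b101, row AND col = 0b100 = 4; 4 != 5 -> empty

Answer: yes yes no no no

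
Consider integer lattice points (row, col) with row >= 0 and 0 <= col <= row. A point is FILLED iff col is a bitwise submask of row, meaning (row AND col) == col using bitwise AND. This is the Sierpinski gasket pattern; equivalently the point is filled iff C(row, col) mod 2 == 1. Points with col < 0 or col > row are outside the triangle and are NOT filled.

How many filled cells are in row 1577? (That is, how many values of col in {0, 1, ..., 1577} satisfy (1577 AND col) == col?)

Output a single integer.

1577 in binary = 11000101001
popcount(1577) = number of 1-bits in 11000101001 = 5
A col c satisfies (1577 AND c) == c iff every set bit of c is also set in 1577; each of the 5 set bits of 1577 can independently be on or off in c.
count = 2^5 = 32

Answer: 32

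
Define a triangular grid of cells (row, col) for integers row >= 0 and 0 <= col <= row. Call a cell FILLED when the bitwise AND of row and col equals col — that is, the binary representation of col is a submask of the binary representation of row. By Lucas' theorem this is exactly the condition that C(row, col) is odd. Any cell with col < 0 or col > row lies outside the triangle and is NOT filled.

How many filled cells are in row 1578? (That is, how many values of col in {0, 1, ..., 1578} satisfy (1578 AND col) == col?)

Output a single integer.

1578 in binary = 11000101010
popcount(1578) = number of 1-bits in 11000101010 = 5
A col c satisfies (1578 AND c) == c iff every set bit of c is also set in 1578; each of the 5 set bits of 1578 can independently be on or off in c.
count = 2^5 = 32

Answer: 32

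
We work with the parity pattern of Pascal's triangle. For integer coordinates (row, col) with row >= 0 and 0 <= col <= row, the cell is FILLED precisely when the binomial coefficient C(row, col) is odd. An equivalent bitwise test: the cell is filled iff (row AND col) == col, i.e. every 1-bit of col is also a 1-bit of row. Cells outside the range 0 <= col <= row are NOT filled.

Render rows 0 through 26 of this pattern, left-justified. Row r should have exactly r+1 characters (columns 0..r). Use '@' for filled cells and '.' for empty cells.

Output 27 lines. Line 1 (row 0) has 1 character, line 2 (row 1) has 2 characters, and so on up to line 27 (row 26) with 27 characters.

Answer: @
@@
@.@
@@@@
@...@
@@..@@
@.@.@.@
@@@@@@@@
@.......@
@@......@@
@.@.....@.@
@@@@....@@@@
@...@...@...@
@@..@@..@@..@@
@.@.@.@.@.@.@.@
@@@@@@@@@@@@@@@@
@...............@
@@..............@@
@.@.............@.@
@@@@............@@@@
@...@...........@...@
@@..@@..........@@..@@
@.@.@.@.........@.@.@.@
@@@@@@@@........@@@@@@@@
@.......@.......@.......@
@@......@@......@@......@@
@.@.....@.@.....@.@.....@.@

Derivation:
r0=0: @
r1=1: @@
r2=10: @.@
r3=11: @@@@
r4=100: @...@
r5=101: @@..@@
r6=110: @.@.@.@
r7=111: @@@@@@@@
r8=1000: @.......@
r9=1001: @@......@@
r10=1010: @.@.....@.@
r11=1011: @@@@....@@@@
r12=1100: @...@...@...@
r13=1101: @@..@@..@@..@@
r14=1110: @.@.@.@.@.@.@.@
r15=1111: @@@@@@@@@@@@@@@@
r16=10000: @...............@
r17=10001: @@..............@@
r18=10010: @.@.............@.@
r19=10011: @@@@............@@@@
r20=10100: @...@...........@...@
r21=10101: @@..@@..........@@..@@
r22=10110: @.@.@.@.........@.@.@.@
r23=10111: @@@@@@@@........@@@@@@@@
r24=11000: @.......@.......@.......@
r25=11001: @@......@@......@@......@@
r26=11010: @.@.....@.@.....@.@.....@.@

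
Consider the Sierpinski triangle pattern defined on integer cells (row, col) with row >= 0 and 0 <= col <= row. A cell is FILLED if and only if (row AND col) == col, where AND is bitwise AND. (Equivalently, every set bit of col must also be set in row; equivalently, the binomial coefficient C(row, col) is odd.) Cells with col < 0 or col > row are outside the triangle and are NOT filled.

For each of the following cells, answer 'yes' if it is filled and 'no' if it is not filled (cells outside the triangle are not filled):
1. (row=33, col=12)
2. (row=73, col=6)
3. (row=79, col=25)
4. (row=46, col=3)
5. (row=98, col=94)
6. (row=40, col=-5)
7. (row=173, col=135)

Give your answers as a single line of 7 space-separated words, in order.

Answer: no no no no no no no

Derivation:
(33,12): row=0b100001, col=0b1100, row AND col = 0b0 = 0; 0 != 12 -> empty
(73,6): row=0b1001001, col=0b110, row AND col = 0b0 = 0; 0 != 6 -> empty
(79,25): row=0b1001111, col=0b11001, row AND col = 0b1001 = 9; 9 != 25 -> empty
(46,3): row=0b101110, col=0b11, row AND col = 0b10 = 2; 2 != 3 -> empty
(98,94): row=0b1100010, col=0b1011110, row AND col = 0b1000010 = 66; 66 != 94 -> empty
(40,-5): col outside [0, 40] -> not filled
(173,135): row=0b10101101, col=0b10000111, row AND col = 0b10000101 = 133; 133 != 135 -> empty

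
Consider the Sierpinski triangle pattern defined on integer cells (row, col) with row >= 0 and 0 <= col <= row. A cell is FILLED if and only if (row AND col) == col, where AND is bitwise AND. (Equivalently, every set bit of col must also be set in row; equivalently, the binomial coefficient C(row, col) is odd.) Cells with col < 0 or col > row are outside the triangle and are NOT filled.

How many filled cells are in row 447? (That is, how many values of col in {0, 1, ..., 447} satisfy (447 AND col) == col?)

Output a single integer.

Answer: 256

Derivation:
447 in binary = 110111111
popcount(447) = number of 1-bits in 110111111 = 8
A col c satisfies (447 AND c) == c iff every set bit of c is also set in 447; each of the 8 set bits of 447 can independently be on or off in c.
count = 2^8 = 256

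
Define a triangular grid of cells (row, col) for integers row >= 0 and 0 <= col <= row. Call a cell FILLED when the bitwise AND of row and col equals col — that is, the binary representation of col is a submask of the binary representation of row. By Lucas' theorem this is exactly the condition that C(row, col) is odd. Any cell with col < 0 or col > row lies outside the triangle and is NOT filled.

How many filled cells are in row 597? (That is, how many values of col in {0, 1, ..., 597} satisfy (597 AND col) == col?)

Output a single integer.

597 in binary = 1001010101
popcount(597) = number of 1-bits in 1001010101 = 5
A col c satisfies (597 AND c) == c iff every set bit of c is also set in 597; each of the 5 set bits of 597 can independently be on or off in c.
count = 2^5 = 32

Answer: 32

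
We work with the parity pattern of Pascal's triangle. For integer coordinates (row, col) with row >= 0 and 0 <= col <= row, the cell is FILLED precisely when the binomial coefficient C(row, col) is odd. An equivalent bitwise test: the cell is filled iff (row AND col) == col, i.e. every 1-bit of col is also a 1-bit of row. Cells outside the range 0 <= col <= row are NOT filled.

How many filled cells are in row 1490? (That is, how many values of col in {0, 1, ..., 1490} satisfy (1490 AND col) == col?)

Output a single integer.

Answer: 64

Derivation:
1490 in binary = 10111010010
popcount(1490) = number of 1-bits in 10111010010 = 6
A col c satisfies (1490 AND c) == c iff every set bit of c is also set in 1490; each of the 6 set bits of 1490 can independently be on or off in c.
count = 2^6 = 64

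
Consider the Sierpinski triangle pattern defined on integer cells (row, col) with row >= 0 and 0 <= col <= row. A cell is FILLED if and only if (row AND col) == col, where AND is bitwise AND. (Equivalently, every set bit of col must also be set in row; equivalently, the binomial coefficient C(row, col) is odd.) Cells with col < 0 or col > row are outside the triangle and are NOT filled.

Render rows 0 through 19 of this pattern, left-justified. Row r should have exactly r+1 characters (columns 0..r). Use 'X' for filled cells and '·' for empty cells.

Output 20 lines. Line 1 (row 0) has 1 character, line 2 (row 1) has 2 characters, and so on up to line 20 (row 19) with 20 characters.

Answer: X
XX
X·X
XXXX
X···X
XX··XX
X·X·X·X
XXXXXXXX
X·······X
XX······XX
X·X·····X·X
XXXX····XXXX
X···X···X···X
XX··XX··XX··XX
X·X·X·X·X·X·X·X
XXXXXXXXXXXXXXXX
X···············X
XX··············XX
X·X·············X·X
XXXX············XXXX

Derivation:
r0=0: X
r1=1: XX
r2=10: X·X
r3=11: XXXX
r4=100: X···X
r5=101: XX··XX
r6=110: X·X·X·X
r7=111: XXXXXXXX
r8=1000: X·······X
r9=1001: XX······XX
r10=1010: X·X·····X·X
r11=1011: XXXX····XXXX
r12=1100: X···X···X···X
r13=1101: XX··XX··XX··XX
r14=1110: X·X·X·X·X·X·X·X
r15=1111: XXXXXXXXXXXXXXXX
r16=10000: X···············X
r17=10001: XX··············XX
r18=10010: X·X·············X·X
r19=10011: XXXX············XXXX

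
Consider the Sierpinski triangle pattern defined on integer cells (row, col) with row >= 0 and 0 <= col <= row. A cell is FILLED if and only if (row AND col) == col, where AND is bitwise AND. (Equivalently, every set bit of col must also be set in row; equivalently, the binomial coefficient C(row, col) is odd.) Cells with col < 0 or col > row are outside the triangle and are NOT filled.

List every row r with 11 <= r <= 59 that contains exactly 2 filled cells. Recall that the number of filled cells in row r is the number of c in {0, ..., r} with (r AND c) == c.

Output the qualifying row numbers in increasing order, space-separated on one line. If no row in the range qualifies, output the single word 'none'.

Row r has 2^popcount(r) filled cells, so we need popcount(r) = log2(2) = 1.
Scan r = 11..59 and keep those with exactly 1 one-bits:
r=11=1011 popcount=3 -> skip
r=12=1100 popcount=2 -> skip
r=13=1101 popcount=3 -> skip
r=14=1110 popcount=3 -> skip
r=15=1111 popcount=4 -> skip
r=16=10000 popcount=1 -> KEEP
r=17=10001 popcount=2 -> skip
r=18=10010 popcount=2 -> skip
r=19=10011 popcount=3 -> skip
r=20=10100 popcount=2 -> skip
r=21=10101 popcount=3 -> skip
r=22=10110 popcount=3 -> skip
r=23=10111 popcount=4 -> skip
r=24=11000 popcount=2 -> skip
r=25=11001 popcount=3 -> skip
r=26=11010 popcount=3 -> skip
r=27=11011 popcount=4 -> skip
r=28=11100 popcount=3 -> skip
r=29=11101 popcount=4 -> skip
r=30=11110 popcount=4 -> skip
r=31=11111 popcount=5 -> skip
r=32=100000 popcount=1 -> KEEP
r=33=100001 popcount=2 -> skip
r=34=100010 popcount=2 -> skip
r=35=100011 popcount=3 -> skip
r=36=100100 popcount=2 -> skip
r=37=100101 popcount=3 -> skip
r=38=100110 popcount=3 -> skip
r=39=100111 popcount=4 -> skip
r=40=101000 popcount=2 -> skip
r=41=101001 popcount=3 -> skip
r=42=101010 popcount=3 -> skip
r=43=101011 popcount=4 -> skip
r=44=101100 popcount=3 -> skip
r=45=101101 popcount=4 -> skip
r=46=101110 popcount=4 -> skip
r=47=101111 popcount=5 -> skip
r=48=110000 popcount=2 -> skip
r=49=110001 popcount=3 -> skip
r=50=110010 popcount=3 -> skip
r=51=110011 popcount=4 -> skip
r=52=110100 popcount=3 -> skip
r=53=110101 popcount=4 -> skip
r=54=110110 popcount=4 -> skip
r=55=110111 popcount=5 -> skip
r=56=111000 popcount=3 -> skip
r=57=111001 popcount=4 -> skip
r=58=111010 popcount=4 -> skip
r=59=111011 popcount=5 -> skip
Kept rows: 16 32

Answer: 16 32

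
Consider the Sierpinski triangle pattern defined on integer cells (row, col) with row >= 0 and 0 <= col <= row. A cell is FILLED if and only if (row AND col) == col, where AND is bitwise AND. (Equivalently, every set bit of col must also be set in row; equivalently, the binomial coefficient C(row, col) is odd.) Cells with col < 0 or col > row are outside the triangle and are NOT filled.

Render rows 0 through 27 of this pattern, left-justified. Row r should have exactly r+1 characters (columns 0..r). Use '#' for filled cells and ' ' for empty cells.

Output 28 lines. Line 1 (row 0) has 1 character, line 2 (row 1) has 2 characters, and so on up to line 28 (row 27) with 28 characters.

Answer: #
##
# #
####
#   #
##  ##
# # # #
########
#       #
##      ##
# #     # #
####    ####
#   #   #   #
##  ##  ##  ##
# # # # # # # #
################
#               #
##              ##
# #             # #
####            ####
#   #           #   #
##  ##          ##  ##
# # # #         # # # #
########        ########
#       #       #       #
##      ##      ##      ##
# #     # #     # #     # #
####    ####    ####    ####

Derivation:
r0=0: #
r1=1: ##
r2=10: # #
r3=11: ####
r4=100: #   #
r5=101: ##  ##
r6=110: # # # #
r7=111: ########
r8=1000: #       #
r9=1001: ##      ##
r10=1010: # #     # #
r11=1011: ####    ####
r12=1100: #   #   #   #
r13=1101: ##  ##  ##  ##
r14=1110: # # # # # # # #
r15=1111: ################
r16=10000: #               #
r17=10001: ##              ##
r18=10010: # #             # #
r19=10011: ####            ####
r20=10100: #   #           #   #
r21=10101: ##  ##          ##  ##
r22=10110: # # # #         # # # #
r23=10111: ########        ########
r24=11000: #       #       #       #
r25=11001: ##      ##      ##      ##
r26=11010: # #     # #     # #     # #
r27=11011: ####    ####    ####    ####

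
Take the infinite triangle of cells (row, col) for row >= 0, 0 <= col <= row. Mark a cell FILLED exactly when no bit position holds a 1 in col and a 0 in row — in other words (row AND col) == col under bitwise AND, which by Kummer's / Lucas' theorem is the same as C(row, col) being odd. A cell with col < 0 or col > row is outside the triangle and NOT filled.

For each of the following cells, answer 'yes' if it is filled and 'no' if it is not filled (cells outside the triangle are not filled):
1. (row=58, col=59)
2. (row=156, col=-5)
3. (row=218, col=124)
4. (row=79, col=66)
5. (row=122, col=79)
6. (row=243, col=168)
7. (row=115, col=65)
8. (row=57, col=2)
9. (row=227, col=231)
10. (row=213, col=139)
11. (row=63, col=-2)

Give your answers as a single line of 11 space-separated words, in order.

Answer: no no no yes no no yes no no no no

Derivation:
(58,59): col outside [0, 58] -> not filled
(156,-5): col outside [0, 156] -> not filled
(218,124): row=0b11011010, col=0b1111100, row AND col = 0b1011000 = 88; 88 != 124 -> empty
(79,66): row=0b1001111, col=0b1000010, row AND col = 0b1000010 = 66; 66 == 66 -> filled
(122,79): row=0b1111010, col=0b1001111, row AND col = 0b1001010 = 74; 74 != 79 -> empty
(243,168): row=0b11110011, col=0b10101000, row AND col = 0b10100000 = 160; 160 != 168 -> empty
(115,65): row=0b1110011, col=0b1000001, row AND col = 0b1000001 = 65; 65 == 65 -> filled
(57,2): row=0b111001, col=0b10, row AND col = 0b0 = 0; 0 != 2 -> empty
(227,231): col outside [0, 227] -> not filled
(213,139): row=0b11010101, col=0b10001011, row AND col = 0b10000001 = 129; 129 != 139 -> empty
(63,-2): col outside [0, 63] -> not filled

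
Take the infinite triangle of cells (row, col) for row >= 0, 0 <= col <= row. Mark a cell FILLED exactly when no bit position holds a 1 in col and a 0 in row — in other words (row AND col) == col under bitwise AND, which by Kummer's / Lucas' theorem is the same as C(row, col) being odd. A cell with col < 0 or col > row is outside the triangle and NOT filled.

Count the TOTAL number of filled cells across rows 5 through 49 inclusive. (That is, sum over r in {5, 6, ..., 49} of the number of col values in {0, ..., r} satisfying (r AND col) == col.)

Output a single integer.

Answer: 406

Derivation:
r5=101 pc2: +4 =4
r6=110 pc2: +4 =8
r7=111 pc3: +8 =16
r8=1000 pc1: +2 =18
r9=1001 pc2: +4 =22
r10=1010 pc2: +4 =26
r11=1011 pc3: +8 =34
r12=1100 pc2: +4 =38
r13=1101 pc3: +8 =46
r14=1110 pc3: +8 =54
r15=1111 pc4: +16 =70
r16=10000 pc1: +2 =72
r17=10001 pc2: +4 =76
r18=10010 pc2: +4 =80
r19=10011 pc3: +8 =88
r20=10100 pc2: +4 =92
r21=10101 pc3: +8 =100
r22=10110 pc3: +8 =108
r23=10111 pc4: +16 =124
r24=11000 pc2: +4 =128
r25=11001 pc3: +8 =136
r26=11010 pc3: +8 =144
r27=11011 pc4: +16 =160
r28=11100 pc3: +8 =168
r29=11101 pc4: +16 =184
r30=11110 pc4: +16 =200
r31=11111 pc5: +32 =232
r32=100000 pc1: +2 =234
r33=100001 pc2: +4 =238
r34=100010 pc2: +4 =242
r35=100011 pc3: +8 =250
r36=100100 pc2: +4 =254
r37=100101 pc3: +8 =262
r38=100110 pc3: +8 =270
r39=100111 pc4: +16 =286
r40=101000 pc2: +4 =290
r41=101001 pc3: +8 =298
r42=101010 pc3: +8 =306
r43=101011 pc4: +16 =322
r44=101100 pc3: +8 =330
r45=101101 pc4: +16 =346
r46=101110 pc4: +16 =362
r47=101111 pc5: +32 =394
r48=110000 pc2: +4 =398
r49=110001 pc3: +8 =406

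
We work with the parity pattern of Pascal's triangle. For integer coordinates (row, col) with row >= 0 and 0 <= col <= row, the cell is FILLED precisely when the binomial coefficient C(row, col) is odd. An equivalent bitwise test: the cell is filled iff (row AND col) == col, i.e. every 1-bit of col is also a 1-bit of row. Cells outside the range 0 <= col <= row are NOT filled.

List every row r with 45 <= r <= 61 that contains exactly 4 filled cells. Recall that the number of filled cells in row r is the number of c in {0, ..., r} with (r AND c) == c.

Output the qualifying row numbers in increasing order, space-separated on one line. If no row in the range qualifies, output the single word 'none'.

Answer: 48

Derivation:
Row r has 2^popcount(r) filled cells, so we need popcount(r) = log2(4) = 2.
Scan r = 45..61 and keep those with exactly 2 one-bits:
r=45=101101 popcount=4 -> skip
r=46=101110 popcount=4 -> skip
r=47=101111 popcount=5 -> skip
r=48=110000 popcount=2 -> KEEP
r=49=110001 popcount=3 -> skip
r=50=110010 popcount=3 -> skip
r=51=110011 popcount=4 -> skip
r=52=110100 popcount=3 -> skip
r=53=110101 popcount=4 -> skip
r=54=110110 popcount=4 -> skip
r=55=110111 popcount=5 -> skip
r=56=111000 popcount=3 -> skip
r=57=111001 popcount=4 -> skip
r=58=111010 popcount=4 -> skip
r=59=111011 popcount=5 -> skip
r=60=111100 popcount=4 -> skip
r=61=111101 popcount=5 -> skip
Kept rows: 48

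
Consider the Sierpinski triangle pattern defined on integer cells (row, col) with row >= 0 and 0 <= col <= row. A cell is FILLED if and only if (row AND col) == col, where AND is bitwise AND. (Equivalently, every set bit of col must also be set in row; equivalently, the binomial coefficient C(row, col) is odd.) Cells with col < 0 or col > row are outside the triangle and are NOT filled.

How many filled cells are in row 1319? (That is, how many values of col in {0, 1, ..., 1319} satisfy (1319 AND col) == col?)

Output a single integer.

1319 in binary = 10100100111
popcount(1319) = number of 1-bits in 10100100111 = 6
A col c satisfies (1319 AND c) == c iff every set bit of c is also set in 1319; each of the 6 set bits of 1319 can independently be on or off in c.
count = 2^6 = 64

Answer: 64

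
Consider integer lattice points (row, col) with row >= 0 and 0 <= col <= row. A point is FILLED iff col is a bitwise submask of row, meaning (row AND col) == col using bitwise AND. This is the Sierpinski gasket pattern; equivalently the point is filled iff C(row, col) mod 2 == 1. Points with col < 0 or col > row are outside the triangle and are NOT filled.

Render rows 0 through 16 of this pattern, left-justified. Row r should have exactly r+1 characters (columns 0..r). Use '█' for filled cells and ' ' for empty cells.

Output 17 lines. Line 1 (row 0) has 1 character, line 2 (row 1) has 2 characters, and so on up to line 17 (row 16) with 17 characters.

r0=0: █
r1=1: ██
r2=10: █ █
r3=11: ████
r4=100: █   █
r5=101: ██  ██
r6=110: █ █ █ █
r7=111: ████████
r8=1000: █       █
r9=1001: ██      ██
r10=1010: █ █     █ █
r11=1011: ████    ████
r12=1100: █   █   █   █
r13=1101: ██  ██  ██  ██
r14=1110: █ █ █ █ █ █ █ █
r15=1111: ████████████████
r16=10000: █               █

Answer: █
██
█ █
████
█   █
██  ██
█ █ █ █
████████
█       █
██      ██
█ █     █ █
████    ████
█   █   █   █
██  ██  ██  ██
█ █ █ █ █ █ █ █
████████████████
█               █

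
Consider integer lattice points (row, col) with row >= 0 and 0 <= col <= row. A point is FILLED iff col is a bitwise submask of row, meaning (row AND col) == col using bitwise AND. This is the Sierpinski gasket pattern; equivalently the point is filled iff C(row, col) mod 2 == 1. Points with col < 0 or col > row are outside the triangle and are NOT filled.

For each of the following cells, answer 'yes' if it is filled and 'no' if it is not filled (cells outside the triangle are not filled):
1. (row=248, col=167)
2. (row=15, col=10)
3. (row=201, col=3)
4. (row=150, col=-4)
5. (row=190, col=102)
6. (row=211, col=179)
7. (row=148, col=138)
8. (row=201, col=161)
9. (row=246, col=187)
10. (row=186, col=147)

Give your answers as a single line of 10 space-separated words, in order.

Answer: no yes no no no no no no no no

Derivation:
(248,167): row=0b11111000, col=0b10100111, row AND col = 0b10100000 = 160; 160 != 167 -> empty
(15,10): row=0b1111, col=0b1010, row AND col = 0b1010 = 10; 10 == 10 -> filled
(201,3): row=0b11001001, col=0b11, row AND col = 0b1 = 1; 1 != 3 -> empty
(150,-4): col outside [0, 150] -> not filled
(190,102): row=0b10111110, col=0b1100110, row AND col = 0b100110 = 38; 38 != 102 -> empty
(211,179): row=0b11010011, col=0b10110011, row AND col = 0b10010011 = 147; 147 != 179 -> empty
(148,138): row=0b10010100, col=0b10001010, row AND col = 0b10000000 = 128; 128 != 138 -> empty
(201,161): row=0b11001001, col=0b10100001, row AND col = 0b10000001 = 129; 129 != 161 -> empty
(246,187): row=0b11110110, col=0b10111011, row AND col = 0b10110010 = 178; 178 != 187 -> empty
(186,147): row=0b10111010, col=0b10010011, row AND col = 0b10010010 = 146; 146 != 147 -> empty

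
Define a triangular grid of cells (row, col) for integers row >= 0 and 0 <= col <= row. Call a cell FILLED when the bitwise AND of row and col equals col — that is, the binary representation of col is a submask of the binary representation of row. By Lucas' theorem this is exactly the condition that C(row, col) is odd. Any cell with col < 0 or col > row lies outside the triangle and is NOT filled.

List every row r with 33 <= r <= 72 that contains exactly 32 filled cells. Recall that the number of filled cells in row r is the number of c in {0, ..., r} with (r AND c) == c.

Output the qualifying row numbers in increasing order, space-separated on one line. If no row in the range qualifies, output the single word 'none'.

Row r has 2^popcount(r) filled cells, so we need popcount(r) = log2(32) = 5.
Scan r = 33..72 and keep those with exactly 5 one-bits:
r=33=100001 popcount=2 -> skip
r=34=100010 popcount=2 -> skip
r=35=100011 popcount=3 -> skip
r=36=100100 popcount=2 -> skip
r=37=100101 popcount=3 -> skip
r=38=100110 popcount=3 -> skip
r=39=100111 popcount=4 -> skip
r=40=101000 popcount=2 -> skip
r=41=101001 popcount=3 -> skip
r=42=101010 popcount=3 -> skip
r=43=101011 popcount=4 -> skip
r=44=101100 popcount=3 -> skip
r=45=101101 popcount=4 -> skip
r=46=101110 popcount=4 -> skip
r=47=101111 popcount=5 -> KEEP
r=48=110000 popcount=2 -> skip
r=49=110001 popcount=3 -> skip
r=50=110010 popcount=3 -> skip
r=51=110011 popcount=4 -> skip
r=52=110100 popcount=3 -> skip
r=53=110101 popcount=4 -> skip
r=54=110110 popcount=4 -> skip
r=55=110111 popcount=5 -> KEEP
r=56=111000 popcount=3 -> skip
r=57=111001 popcount=4 -> skip
r=58=111010 popcount=4 -> skip
r=59=111011 popcount=5 -> KEEP
r=60=111100 popcount=4 -> skip
r=61=111101 popcount=5 -> KEEP
r=62=111110 popcount=5 -> KEEP
r=63=111111 popcount=6 -> skip
r=64=1000000 popcount=1 -> skip
r=65=1000001 popcount=2 -> skip
r=66=1000010 popcount=2 -> skip
r=67=1000011 popcount=3 -> skip
r=68=1000100 popcount=2 -> skip
r=69=1000101 popcount=3 -> skip
r=70=1000110 popcount=3 -> skip
r=71=1000111 popcount=4 -> skip
r=72=1001000 popcount=2 -> skip
Kept rows: 47 55 59 61 62

Answer: 47 55 59 61 62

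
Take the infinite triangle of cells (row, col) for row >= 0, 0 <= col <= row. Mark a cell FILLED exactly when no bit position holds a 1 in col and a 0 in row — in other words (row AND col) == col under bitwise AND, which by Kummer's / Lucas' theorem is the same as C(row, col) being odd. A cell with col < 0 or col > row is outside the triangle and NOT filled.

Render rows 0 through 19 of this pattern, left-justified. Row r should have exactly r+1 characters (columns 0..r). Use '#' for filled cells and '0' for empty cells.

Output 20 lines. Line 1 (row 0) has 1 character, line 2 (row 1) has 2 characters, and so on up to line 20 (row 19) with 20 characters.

Answer: #
##
#0#
####
#000#
##00##
#0#0#0#
########
#0000000#
##000000##
#0#00000#0#
####0000####
#000#000#000#
##00##00##00##
#0#0#0#0#0#0#0#
################
#000000000000000#
##00000000000000##
#0#0000000000000#0#
####000000000000####

Derivation:
r0=0: #
r1=1: ##
r2=10: #0#
r3=11: ####
r4=100: #000#
r5=101: ##00##
r6=110: #0#0#0#
r7=111: ########
r8=1000: #0000000#
r9=1001: ##000000##
r10=1010: #0#00000#0#
r11=1011: ####0000####
r12=1100: #000#000#000#
r13=1101: ##00##00##00##
r14=1110: #0#0#0#0#0#0#0#
r15=1111: ################
r16=10000: #000000000000000#
r17=10001: ##00000000000000##
r18=10010: #0#0000000000000#0#
r19=10011: ####000000000000####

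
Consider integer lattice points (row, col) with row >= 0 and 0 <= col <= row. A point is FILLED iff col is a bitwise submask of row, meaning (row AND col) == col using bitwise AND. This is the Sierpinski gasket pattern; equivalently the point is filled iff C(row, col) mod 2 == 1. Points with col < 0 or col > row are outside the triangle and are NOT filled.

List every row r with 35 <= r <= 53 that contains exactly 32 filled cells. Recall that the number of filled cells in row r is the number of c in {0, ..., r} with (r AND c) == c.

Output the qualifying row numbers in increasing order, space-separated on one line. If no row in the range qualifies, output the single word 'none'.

Row r has 2^popcount(r) filled cells, so we need popcount(r) = log2(32) = 5.
Scan r = 35..53 and keep those with exactly 5 one-bits:
r=35=100011 popcount=3 -> skip
r=36=100100 popcount=2 -> skip
r=37=100101 popcount=3 -> skip
r=38=100110 popcount=3 -> skip
r=39=100111 popcount=4 -> skip
r=40=101000 popcount=2 -> skip
r=41=101001 popcount=3 -> skip
r=42=101010 popcount=3 -> skip
r=43=101011 popcount=4 -> skip
r=44=101100 popcount=3 -> skip
r=45=101101 popcount=4 -> skip
r=46=101110 popcount=4 -> skip
r=47=101111 popcount=5 -> KEEP
r=48=110000 popcount=2 -> skip
r=49=110001 popcount=3 -> skip
r=50=110010 popcount=3 -> skip
r=51=110011 popcount=4 -> skip
r=52=110100 popcount=3 -> skip
r=53=110101 popcount=4 -> skip
Kept rows: 47

Answer: 47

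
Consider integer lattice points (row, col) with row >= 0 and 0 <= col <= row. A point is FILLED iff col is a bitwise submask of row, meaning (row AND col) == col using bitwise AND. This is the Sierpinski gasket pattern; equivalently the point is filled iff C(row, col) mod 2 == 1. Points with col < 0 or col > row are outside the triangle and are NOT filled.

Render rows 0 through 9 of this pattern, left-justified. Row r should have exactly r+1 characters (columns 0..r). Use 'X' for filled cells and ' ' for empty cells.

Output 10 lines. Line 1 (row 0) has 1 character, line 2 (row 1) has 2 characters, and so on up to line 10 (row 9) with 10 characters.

r0=0: X
r1=1: XX
r2=10: X X
r3=11: XXXX
r4=100: X   X
r5=101: XX  XX
r6=110: X X X X
r7=111: XXXXXXXX
r8=1000: X       X
r9=1001: XX      XX

Answer: X
XX
X X
XXXX
X   X
XX  XX
X X X X
XXXXXXXX
X       X
XX      XX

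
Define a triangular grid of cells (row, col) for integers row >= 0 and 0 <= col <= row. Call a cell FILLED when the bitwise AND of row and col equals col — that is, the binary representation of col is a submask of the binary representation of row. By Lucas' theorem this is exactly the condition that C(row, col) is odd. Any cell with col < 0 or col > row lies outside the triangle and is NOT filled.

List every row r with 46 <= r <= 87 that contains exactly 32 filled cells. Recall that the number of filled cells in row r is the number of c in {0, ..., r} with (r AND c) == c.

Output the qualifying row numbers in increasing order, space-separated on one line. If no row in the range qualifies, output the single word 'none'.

Row r has 2^popcount(r) filled cells, so we need popcount(r) = log2(32) = 5.
Scan r = 46..87 and keep those with exactly 5 one-bits:
r=46=101110 popcount=4 -> skip
r=47=101111 popcount=5 -> KEEP
r=48=110000 popcount=2 -> skip
r=49=110001 popcount=3 -> skip
r=50=110010 popcount=3 -> skip
r=51=110011 popcount=4 -> skip
r=52=110100 popcount=3 -> skip
r=53=110101 popcount=4 -> skip
r=54=110110 popcount=4 -> skip
r=55=110111 popcount=5 -> KEEP
r=56=111000 popcount=3 -> skip
r=57=111001 popcount=4 -> skip
r=58=111010 popcount=4 -> skip
r=59=111011 popcount=5 -> KEEP
r=60=111100 popcount=4 -> skip
r=61=111101 popcount=5 -> KEEP
r=62=111110 popcount=5 -> KEEP
r=63=111111 popcount=6 -> skip
r=64=1000000 popcount=1 -> skip
r=65=1000001 popcount=2 -> skip
r=66=1000010 popcount=2 -> skip
r=67=1000011 popcount=3 -> skip
r=68=1000100 popcount=2 -> skip
r=69=1000101 popcount=3 -> skip
r=70=1000110 popcount=3 -> skip
r=71=1000111 popcount=4 -> skip
r=72=1001000 popcount=2 -> skip
r=73=1001001 popcount=3 -> skip
r=74=1001010 popcount=3 -> skip
r=75=1001011 popcount=4 -> skip
r=76=1001100 popcount=3 -> skip
r=77=1001101 popcount=4 -> skip
r=78=1001110 popcount=4 -> skip
r=79=1001111 popcount=5 -> KEEP
r=80=1010000 popcount=2 -> skip
r=81=1010001 popcount=3 -> skip
r=82=1010010 popcount=3 -> skip
r=83=1010011 popcount=4 -> skip
r=84=1010100 popcount=3 -> skip
r=85=1010101 popcount=4 -> skip
r=86=1010110 popcount=4 -> skip
r=87=1010111 popcount=5 -> KEEP
Kept rows: 47 55 59 61 62 79 87

Answer: 47 55 59 61 62 79 87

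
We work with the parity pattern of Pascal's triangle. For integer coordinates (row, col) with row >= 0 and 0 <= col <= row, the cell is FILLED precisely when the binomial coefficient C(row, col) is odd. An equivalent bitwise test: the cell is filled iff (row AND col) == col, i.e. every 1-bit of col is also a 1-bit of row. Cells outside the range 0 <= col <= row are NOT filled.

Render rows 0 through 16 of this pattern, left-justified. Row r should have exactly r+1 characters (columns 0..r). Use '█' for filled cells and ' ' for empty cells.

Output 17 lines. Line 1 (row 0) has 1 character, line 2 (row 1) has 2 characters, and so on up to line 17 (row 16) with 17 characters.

Answer: █
██
█ █
████
█   █
██  ██
█ █ █ █
████████
█       █
██      ██
█ █     █ █
████    ████
█   █   █   █
██  ██  ██  ██
█ █ █ █ █ █ █ █
████████████████
█               █

Derivation:
r0=0: █
r1=1: ██
r2=10: █ █
r3=11: ████
r4=100: █   █
r5=101: ██  ██
r6=110: █ █ █ █
r7=111: ████████
r8=1000: █       █
r9=1001: ██      ██
r10=1010: █ █     █ █
r11=1011: ████    ████
r12=1100: █   █   █   █
r13=1101: ██  ██  ██  ██
r14=1110: █ █ █ █ █ █ █ █
r15=1111: ████████████████
r16=10000: █               █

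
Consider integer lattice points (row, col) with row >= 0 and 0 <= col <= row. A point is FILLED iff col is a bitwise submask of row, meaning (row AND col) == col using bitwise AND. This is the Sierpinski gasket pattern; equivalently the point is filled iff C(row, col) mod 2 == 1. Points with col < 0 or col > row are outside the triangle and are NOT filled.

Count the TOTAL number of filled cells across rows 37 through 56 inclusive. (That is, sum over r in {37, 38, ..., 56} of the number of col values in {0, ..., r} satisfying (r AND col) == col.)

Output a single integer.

r37=100101 pc3: +8 =8
r38=100110 pc3: +8 =16
r39=100111 pc4: +16 =32
r40=101000 pc2: +4 =36
r41=101001 pc3: +8 =44
r42=101010 pc3: +8 =52
r43=101011 pc4: +16 =68
r44=101100 pc3: +8 =76
r45=101101 pc4: +16 =92
r46=101110 pc4: +16 =108
r47=101111 pc5: +32 =140
r48=110000 pc2: +4 =144
r49=110001 pc3: +8 =152
r50=110010 pc3: +8 =160
r51=110011 pc4: +16 =176
r52=110100 pc3: +8 =184
r53=110101 pc4: +16 =200
r54=110110 pc4: +16 =216
r55=110111 pc5: +32 =248
r56=111000 pc3: +8 =256

Answer: 256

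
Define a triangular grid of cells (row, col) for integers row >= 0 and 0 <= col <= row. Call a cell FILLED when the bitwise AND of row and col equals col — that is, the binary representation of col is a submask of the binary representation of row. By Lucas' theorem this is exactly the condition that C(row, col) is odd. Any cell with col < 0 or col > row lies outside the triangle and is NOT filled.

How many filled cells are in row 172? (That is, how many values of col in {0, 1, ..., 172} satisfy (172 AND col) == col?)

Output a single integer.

Answer: 16

Derivation:
172 in binary = 10101100
popcount(172) = number of 1-bits in 10101100 = 4
A col c satisfies (172 AND c) == c iff every set bit of c is also set in 172; each of the 4 set bits of 172 can independently be on or off in c.
count = 2^4 = 16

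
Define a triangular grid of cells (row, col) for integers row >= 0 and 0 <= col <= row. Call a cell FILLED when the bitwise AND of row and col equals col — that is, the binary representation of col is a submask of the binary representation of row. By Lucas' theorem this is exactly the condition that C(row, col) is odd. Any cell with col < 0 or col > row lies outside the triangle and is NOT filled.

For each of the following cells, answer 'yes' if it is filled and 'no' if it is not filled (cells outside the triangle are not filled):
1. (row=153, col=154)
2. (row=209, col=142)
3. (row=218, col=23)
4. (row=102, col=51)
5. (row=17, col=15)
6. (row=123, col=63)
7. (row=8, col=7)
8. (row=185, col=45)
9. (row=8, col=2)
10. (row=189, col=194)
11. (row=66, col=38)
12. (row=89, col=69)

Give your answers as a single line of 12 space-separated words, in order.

(153,154): col outside [0, 153] -> not filled
(209,142): row=0b11010001, col=0b10001110, row AND col = 0b10000000 = 128; 128 != 142 -> empty
(218,23): row=0b11011010, col=0b10111, row AND col = 0b10010 = 18; 18 != 23 -> empty
(102,51): row=0b1100110, col=0b110011, row AND col = 0b100010 = 34; 34 != 51 -> empty
(17,15): row=0b10001, col=0b1111, row AND col = 0b1 = 1; 1 != 15 -> empty
(123,63): row=0b1111011, col=0b111111, row AND col = 0b111011 = 59; 59 != 63 -> empty
(8,7): row=0b1000, col=0b111, row AND col = 0b0 = 0; 0 != 7 -> empty
(185,45): row=0b10111001, col=0b101101, row AND col = 0b101001 = 41; 41 != 45 -> empty
(8,2): row=0b1000, col=0b10, row AND col = 0b0 = 0; 0 != 2 -> empty
(189,194): col outside [0, 189] -> not filled
(66,38): row=0b1000010, col=0b100110, row AND col = 0b10 = 2; 2 != 38 -> empty
(89,69): row=0b1011001, col=0b1000101, row AND col = 0b1000001 = 65; 65 != 69 -> empty

Answer: no no no no no no no no no no no no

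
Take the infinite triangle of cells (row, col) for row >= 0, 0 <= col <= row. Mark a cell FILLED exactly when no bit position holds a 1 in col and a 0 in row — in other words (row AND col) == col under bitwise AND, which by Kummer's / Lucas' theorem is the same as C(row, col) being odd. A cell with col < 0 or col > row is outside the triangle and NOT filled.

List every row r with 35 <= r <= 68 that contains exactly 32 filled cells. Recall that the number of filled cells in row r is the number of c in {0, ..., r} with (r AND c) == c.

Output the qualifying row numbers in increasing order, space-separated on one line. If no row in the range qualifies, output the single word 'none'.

Answer: 47 55 59 61 62

Derivation:
Row r has 2^popcount(r) filled cells, so we need popcount(r) = log2(32) = 5.
Scan r = 35..68 and keep those with exactly 5 one-bits:
r=35=100011 popcount=3 -> skip
r=36=100100 popcount=2 -> skip
r=37=100101 popcount=3 -> skip
r=38=100110 popcount=3 -> skip
r=39=100111 popcount=4 -> skip
r=40=101000 popcount=2 -> skip
r=41=101001 popcount=3 -> skip
r=42=101010 popcount=3 -> skip
r=43=101011 popcount=4 -> skip
r=44=101100 popcount=3 -> skip
r=45=101101 popcount=4 -> skip
r=46=101110 popcount=4 -> skip
r=47=101111 popcount=5 -> KEEP
r=48=110000 popcount=2 -> skip
r=49=110001 popcount=3 -> skip
r=50=110010 popcount=3 -> skip
r=51=110011 popcount=4 -> skip
r=52=110100 popcount=3 -> skip
r=53=110101 popcount=4 -> skip
r=54=110110 popcount=4 -> skip
r=55=110111 popcount=5 -> KEEP
r=56=111000 popcount=3 -> skip
r=57=111001 popcount=4 -> skip
r=58=111010 popcount=4 -> skip
r=59=111011 popcount=5 -> KEEP
r=60=111100 popcount=4 -> skip
r=61=111101 popcount=5 -> KEEP
r=62=111110 popcount=5 -> KEEP
r=63=111111 popcount=6 -> skip
r=64=1000000 popcount=1 -> skip
r=65=1000001 popcount=2 -> skip
r=66=1000010 popcount=2 -> skip
r=67=1000011 popcount=3 -> skip
r=68=1000100 popcount=2 -> skip
Kept rows: 47 55 59 61 62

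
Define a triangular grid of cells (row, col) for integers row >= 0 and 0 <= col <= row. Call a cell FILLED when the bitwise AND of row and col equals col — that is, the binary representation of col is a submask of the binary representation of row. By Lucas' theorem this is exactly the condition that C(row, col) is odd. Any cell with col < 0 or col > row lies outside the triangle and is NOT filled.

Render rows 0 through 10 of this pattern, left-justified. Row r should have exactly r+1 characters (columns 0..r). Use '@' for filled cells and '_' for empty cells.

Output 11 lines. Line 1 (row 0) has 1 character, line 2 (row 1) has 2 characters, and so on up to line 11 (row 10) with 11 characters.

Answer: @
@@
@_@
@@@@
@___@
@@__@@
@_@_@_@
@@@@@@@@
@_______@
@@______@@
@_@_____@_@

Derivation:
r0=0: @
r1=1: @@
r2=10: @_@
r3=11: @@@@
r4=100: @___@
r5=101: @@__@@
r6=110: @_@_@_@
r7=111: @@@@@@@@
r8=1000: @_______@
r9=1001: @@______@@
r10=1010: @_@_____@_@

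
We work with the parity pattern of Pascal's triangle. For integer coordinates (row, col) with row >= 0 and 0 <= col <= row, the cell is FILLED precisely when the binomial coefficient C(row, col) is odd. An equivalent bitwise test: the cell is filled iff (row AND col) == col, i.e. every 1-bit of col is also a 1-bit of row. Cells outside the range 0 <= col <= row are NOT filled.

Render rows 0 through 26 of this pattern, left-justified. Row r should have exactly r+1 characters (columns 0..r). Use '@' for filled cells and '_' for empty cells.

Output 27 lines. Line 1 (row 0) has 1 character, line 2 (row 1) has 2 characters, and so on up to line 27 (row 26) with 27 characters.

r0=0: @
r1=1: @@
r2=10: @_@
r3=11: @@@@
r4=100: @___@
r5=101: @@__@@
r6=110: @_@_@_@
r7=111: @@@@@@@@
r8=1000: @_______@
r9=1001: @@______@@
r10=1010: @_@_____@_@
r11=1011: @@@@____@@@@
r12=1100: @___@___@___@
r13=1101: @@__@@__@@__@@
r14=1110: @_@_@_@_@_@_@_@
r15=1111: @@@@@@@@@@@@@@@@
r16=10000: @_______________@
r17=10001: @@______________@@
r18=10010: @_@_____________@_@
r19=10011: @@@@____________@@@@
r20=10100: @___@___________@___@
r21=10101: @@__@@__________@@__@@
r22=10110: @_@_@_@_________@_@_@_@
r23=10111: @@@@@@@@________@@@@@@@@
r24=11000: @_______@_______@_______@
r25=11001: @@______@@______@@______@@
r26=11010: @_@_____@_@_____@_@_____@_@

Answer: @
@@
@_@
@@@@
@___@
@@__@@
@_@_@_@
@@@@@@@@
@_______@
@@______@@
@_@_____@_@
@@@@____@@@@
@___@___@___@
@@__@@__@@__@@
@_@_@_@_@_@_@_@
@@@@@@@@@@@@@@@@
@_______________@
@@______________@@
@_@_____________@_@
@@@@____________@@@@
@___@___________@___@
@@__@@__________@@__@@
@_@_@_@_________@_@_@_@
@@@@@@@@________@@@@@@@@
@_______@_______@_______@
@@______@@______@@______@@
@_@_____@_@_____@_@_____@_@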